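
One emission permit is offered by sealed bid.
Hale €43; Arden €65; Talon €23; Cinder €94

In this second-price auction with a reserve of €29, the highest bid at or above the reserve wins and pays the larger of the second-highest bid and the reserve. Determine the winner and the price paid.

Sorting bids: 94 (Cinder) > 65 (Arden) > 43 (Hale) > 23 (Talon)
Highest eligible bid: Cinder at €94.
Second-highest bid €65 exceeds the reserve €29 → payment €65.

Cinder pays €65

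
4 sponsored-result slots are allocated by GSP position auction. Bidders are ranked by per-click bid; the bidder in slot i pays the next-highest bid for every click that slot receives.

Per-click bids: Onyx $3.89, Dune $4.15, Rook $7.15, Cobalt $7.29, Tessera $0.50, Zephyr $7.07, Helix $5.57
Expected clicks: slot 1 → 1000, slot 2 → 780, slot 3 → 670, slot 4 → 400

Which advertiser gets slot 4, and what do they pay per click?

Per-click bids in order: $7.29 (Cobalt) > $7.15 (Rook) > $7.07 (Zephyr) > $5.57 (Helix) > $4.15 (Dune) > …
Slot 4 goes to the fourth-ranked bidder, Helix, who pays the next bid down: $4.15/click.

Helix; $4.15 per click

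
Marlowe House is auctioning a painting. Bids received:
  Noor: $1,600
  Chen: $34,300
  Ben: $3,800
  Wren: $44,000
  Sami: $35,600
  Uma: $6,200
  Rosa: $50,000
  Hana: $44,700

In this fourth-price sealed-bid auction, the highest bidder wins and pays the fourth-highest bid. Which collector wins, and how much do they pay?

Rule: the highest bidder wins and pays the fourth-highest bid.
Bids ranked: 50,000 (Rosa) > 44,700 (Hana) > 44,000 (Wren) > 35,600 (Sami) > 34,300 (Chen) > 6,200 (Uma) > …
Rosa is highest; pays the fourth-highest bid, $35,600.

Rosa pays $35,600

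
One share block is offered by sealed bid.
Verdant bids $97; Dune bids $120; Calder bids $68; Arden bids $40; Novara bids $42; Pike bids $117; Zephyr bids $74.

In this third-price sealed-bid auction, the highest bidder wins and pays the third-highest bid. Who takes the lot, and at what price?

Rule: the highest bidder wins and pays the third-highest bid.
Sorting bids: 120 (Dune) > 117 (Pike) > 97 (Verdant) > 74 (Zephyr) > 68 (Calder) > 42 (Novara) > …
Dune is highest; pays the third-highest bid, $97.

Dune pays $97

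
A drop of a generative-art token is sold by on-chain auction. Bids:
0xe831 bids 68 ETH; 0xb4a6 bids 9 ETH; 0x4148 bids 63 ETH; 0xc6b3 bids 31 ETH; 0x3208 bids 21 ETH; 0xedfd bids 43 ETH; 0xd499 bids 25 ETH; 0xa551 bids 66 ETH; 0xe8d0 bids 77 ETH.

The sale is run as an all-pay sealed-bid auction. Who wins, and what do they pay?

0xe8d0 pays 77 ETH

Rule: the highest bidder wins the item, but every bidder pays their own bid.
Sorting bids: 77 (0xe8d0) > 68 (0xe831) > 66 (0xa551) > 63 (0x4148) > 43 (0xedfd) > 31 (0xc6b3) > …
0xe8d0 wins with the top bid; all bids are sunk regardless.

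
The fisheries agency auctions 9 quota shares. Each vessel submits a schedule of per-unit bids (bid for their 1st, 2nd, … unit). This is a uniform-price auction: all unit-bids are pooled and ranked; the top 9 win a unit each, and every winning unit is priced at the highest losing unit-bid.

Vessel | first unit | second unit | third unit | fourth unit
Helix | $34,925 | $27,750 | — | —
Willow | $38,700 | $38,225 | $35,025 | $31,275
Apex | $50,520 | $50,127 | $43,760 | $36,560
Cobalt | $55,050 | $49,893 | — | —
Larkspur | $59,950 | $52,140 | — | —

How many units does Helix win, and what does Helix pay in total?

Pooled unit-bids ranked (top 9): 59,950 (Larkspur-1), 55,050 (Cobalt-1), 52,140 (Larkspur-2), 50,520 (Apex-1), 50,127 (Apex-2), 49,893 (Cobalt-2), 43,760 (Apex-3), 38,700 (Willow-1), 38,225 (Willow-2)
Highest rejected unit-bid = $36,560.
Helix wins 0 unit(s) at $36,560 each.

Helix: 0 units, pays $0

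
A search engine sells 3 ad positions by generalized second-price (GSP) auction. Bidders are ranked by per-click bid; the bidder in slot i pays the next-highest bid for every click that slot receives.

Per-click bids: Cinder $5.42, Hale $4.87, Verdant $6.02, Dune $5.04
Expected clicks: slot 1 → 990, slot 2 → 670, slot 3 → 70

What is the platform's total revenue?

Total revenue: $9083.50

Ranked by bid: $6.02 (Verdant) > $5.42 (Cinder) > $5.04 (Dune) > $4.87 (Hale)
Slot 1: Verdant pays $5.42 × 990 = $5365.80
Slot 2: Cinder pays $5.04 × 670 = $3376.80
Slot 3: Dune pays $4.87 × 70 = $340.90
Total = $9083.50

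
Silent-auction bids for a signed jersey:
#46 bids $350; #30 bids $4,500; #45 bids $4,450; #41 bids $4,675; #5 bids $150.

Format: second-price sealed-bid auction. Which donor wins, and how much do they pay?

Bids in order: 4,675 (#41) > 4,500 (#30) > 4,450 (#45) > 350 (#46) > 150 (#5)
Second-price: #41 pays #30's bid of $4,500.

#41 pays $4,500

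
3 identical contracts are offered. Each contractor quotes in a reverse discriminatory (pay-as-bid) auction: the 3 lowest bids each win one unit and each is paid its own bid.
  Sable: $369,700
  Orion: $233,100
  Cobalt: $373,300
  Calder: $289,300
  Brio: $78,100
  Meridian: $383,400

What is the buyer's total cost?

Ordering the bids: 78,100 (Brio), 233,100 (Orion), 289,300 (Calder), 369,700 (Sable), 373,300 (Cobalt), …
The 3 lowest are Brio, Orion, Calder.
Total cost = 78,100 + 233,100 + 289,300 = $600,500.

Total cost: $600,500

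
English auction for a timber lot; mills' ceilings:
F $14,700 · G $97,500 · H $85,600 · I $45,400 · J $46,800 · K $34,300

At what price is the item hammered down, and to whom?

Limits in order: 97,500 (G) > 85,600 (H) > 46,800 (J) > 45,400 (I) > 34,300 (K) > 14,700 (F)
H is the last rival to drop out, at $85,600; G remains and wins at that price.

G wins at $85,600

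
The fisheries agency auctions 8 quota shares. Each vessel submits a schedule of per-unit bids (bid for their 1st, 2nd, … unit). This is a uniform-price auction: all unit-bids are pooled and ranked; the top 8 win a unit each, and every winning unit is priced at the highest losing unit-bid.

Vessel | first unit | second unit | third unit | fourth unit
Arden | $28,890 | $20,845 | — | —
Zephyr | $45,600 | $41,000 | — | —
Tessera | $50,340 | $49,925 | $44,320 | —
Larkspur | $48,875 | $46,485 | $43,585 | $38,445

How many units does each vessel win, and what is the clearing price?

Larkspur 3, Tessera 3, Zephyr 2; clearing price $38,445

All unit-bids, highest first — top 8: 50,340 (Tessera-1), 49,925 (Tessera-2), 48,875 (Larkspur-1), 46,485 (Larkspur-2), 45,600 (Zephyr-1), 44,320 (Tessera-3), 43,585 (Larkspur-3), 41,000 (Zephyr-2)
First bid not allocated: $38,445.
Allocation: Larkspur 3, Tessera 3, Zephyr 2.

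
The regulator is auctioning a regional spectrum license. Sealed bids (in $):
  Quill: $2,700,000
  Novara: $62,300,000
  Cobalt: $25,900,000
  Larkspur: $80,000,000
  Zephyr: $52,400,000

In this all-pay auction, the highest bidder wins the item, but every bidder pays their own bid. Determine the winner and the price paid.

Rule: the highest bidder wins the item, but every bidder pays their own bid.
Sorting bids: 80,000,000 (Larkspur) > 62,300,000 (Novara) > 52,400,000 (Zephyr) > 25,900,000 (Cobalt) > 2,700,000 (Quill)
Larkspur is highest and takes the item; every bidder forfeits their bid.

Larkspur pays $80,000,000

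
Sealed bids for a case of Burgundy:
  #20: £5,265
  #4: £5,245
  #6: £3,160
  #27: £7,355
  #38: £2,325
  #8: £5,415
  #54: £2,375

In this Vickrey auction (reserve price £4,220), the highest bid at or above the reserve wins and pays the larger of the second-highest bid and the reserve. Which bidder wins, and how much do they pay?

#27 pays £5,415

Bids ranked: 7,355 (#27) > 5,415 (#8) > 5,265 (#20) > 5,245 (#4) > 3,160 (#6) > 2,375 (#54) > …
Highest eligible bid: #27 at £7,355.
Second-highest bid £5,415 exceeds the reserve £4,220 → payment £5,415.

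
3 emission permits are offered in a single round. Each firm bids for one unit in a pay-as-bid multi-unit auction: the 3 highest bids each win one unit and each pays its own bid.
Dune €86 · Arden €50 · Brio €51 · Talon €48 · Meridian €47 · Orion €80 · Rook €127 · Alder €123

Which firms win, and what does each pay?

Ordering the bids: 127 (Rook), 123 (Alder), 86 (Dune), 80 (Orion), 51 (Brio), …
Top 3: Rook, Alder, Dune.
Each winner pays its own bid: Rook €127, Alder €123, Dune €86.

Rook €127, Alder €123, Dune €86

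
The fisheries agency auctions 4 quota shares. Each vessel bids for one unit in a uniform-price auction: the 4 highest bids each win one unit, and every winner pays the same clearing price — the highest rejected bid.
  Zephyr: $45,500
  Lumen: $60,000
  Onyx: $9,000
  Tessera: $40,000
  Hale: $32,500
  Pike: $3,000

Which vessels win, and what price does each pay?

Lumen, Zephyr, Tessera, Hale; each pays $9,000

Ordering the bids: 60,000 (Lumen), 45,500 (Zephyr), 40,000 (Tessera), 32,500 (Hale), 9,000 (Onyx), 3,000 (Pike)
Top 4: Lumen, Zephyr, Tessera, Hale.
Clearing price = highest rejected bid = $9,000.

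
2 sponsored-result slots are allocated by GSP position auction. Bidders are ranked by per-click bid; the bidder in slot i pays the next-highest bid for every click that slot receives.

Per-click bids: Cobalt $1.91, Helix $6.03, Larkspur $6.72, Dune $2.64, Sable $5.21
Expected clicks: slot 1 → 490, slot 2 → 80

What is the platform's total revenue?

Total revenue: $3371.50

Ranked by bid: $6.72 (Larkspur) > $6.03 (Helix) > $5.21 (Sable) > …
Slot 1: Larkspur pays $6.03 × 490 = $2954.70
Slot 2: Helix pays $5.21 × 80 = $416.80
Total = $3371.50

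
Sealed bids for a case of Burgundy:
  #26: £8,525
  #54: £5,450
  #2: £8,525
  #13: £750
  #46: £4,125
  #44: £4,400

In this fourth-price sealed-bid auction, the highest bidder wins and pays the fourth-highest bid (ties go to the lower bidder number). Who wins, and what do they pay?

#2 pays £4,400

Fourth-price sealed-bid auction: the highest bidder wins and pays the fourth-highest bid.
Bids in order: 8,525 (#2) > 8,525 (#26) > 5,450 (#54) > 4,400 (#44) > 4,125 (#46) > 750 (#13)
Tie at £8,525 → #2 wins by tie-break.
#2 wins; payment is bid #4 in the ranking = £4,400.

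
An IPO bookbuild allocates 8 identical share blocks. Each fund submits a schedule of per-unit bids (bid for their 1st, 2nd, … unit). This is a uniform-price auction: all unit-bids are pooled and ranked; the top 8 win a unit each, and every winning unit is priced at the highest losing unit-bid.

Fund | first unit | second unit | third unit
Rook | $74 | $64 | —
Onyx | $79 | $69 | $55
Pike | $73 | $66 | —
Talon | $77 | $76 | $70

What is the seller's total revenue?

All unit-bids, highest first — top 8: 79 (Onyx-1), 77 (Talon-1), 76 (Talon-2), 74 (Rook-1), 73 (Pike-1), 70 (Talon-3), 69 (Onyx-2), 66 (Pike-2)
Highest rejected unit-bid = $64.
Allocation: Onyx 2, Pike 2, Rook 1, Talon 3. Every unit priced at $64.
Revenue = 8 × 64 = $512.

Total revenue: $512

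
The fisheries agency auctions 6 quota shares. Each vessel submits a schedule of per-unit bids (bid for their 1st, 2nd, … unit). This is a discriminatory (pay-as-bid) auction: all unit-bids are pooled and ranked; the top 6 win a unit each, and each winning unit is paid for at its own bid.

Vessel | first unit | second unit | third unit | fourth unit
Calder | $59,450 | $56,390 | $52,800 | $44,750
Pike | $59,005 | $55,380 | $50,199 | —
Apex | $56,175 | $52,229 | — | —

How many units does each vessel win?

Apex 1, Calder 3, Pike 2

Pooled unit-bids ranked (top 6): 59,450 (Calder-1), 59,005 (Pike-1), 56,390 (Calder-2), 56,175 (Apex-1), 55,380 (Pike-2), 52,800 (Calder-3)
Next rejected bid: $52,229 (not a price — pay-as-bid).
Allocation: Apex 1, Calder 3, Pike 2.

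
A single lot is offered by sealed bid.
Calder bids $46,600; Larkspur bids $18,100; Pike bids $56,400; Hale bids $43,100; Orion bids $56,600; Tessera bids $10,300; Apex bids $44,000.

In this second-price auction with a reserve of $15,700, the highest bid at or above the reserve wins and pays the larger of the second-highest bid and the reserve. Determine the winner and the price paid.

Orion pays $56,400

Bids ranked: 56,600 (Orion) > 56,400 (Pike) > 46,600 (Calder) > 44,000 (Apex) > 43,100 (Hale) > 18,100 (Larkspur) > …
Orion has the top bid at or above the reserve ($56,600).
max(second-highest $56,400, reserve $15,700) = $56,400; the reserve does not bind.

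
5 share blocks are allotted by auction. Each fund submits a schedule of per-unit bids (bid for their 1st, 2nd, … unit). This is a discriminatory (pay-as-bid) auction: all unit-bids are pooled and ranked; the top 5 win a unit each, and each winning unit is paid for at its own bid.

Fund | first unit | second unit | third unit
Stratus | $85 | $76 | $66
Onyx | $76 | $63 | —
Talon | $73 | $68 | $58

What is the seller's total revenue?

Pooled unit-bids ranked (top 5): 85 (Stratus-1), 76 (Stratus-2), 76 (Onyx-1), 73 (Talon-1), 68 (Talon-2)
Next rejected bid: $66 (not a price — pay-as-bid).
Each winning unit pays its own bid.
Revenue = 85 + 76 + 76 + 73 + 68 = $378.

Total revenue: $378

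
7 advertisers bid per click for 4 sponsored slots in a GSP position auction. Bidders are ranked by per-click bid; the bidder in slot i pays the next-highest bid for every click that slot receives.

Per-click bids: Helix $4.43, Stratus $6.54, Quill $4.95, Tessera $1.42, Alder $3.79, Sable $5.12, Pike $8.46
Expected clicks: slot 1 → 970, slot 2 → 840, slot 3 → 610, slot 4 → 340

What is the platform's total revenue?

Ranked by bid: $8.46 (Pike) > $6.54 (Stratus) > $5.12 (Sable) > $4.95 (Quill) > $4.43 (Helix) > …
Slot 1: Pike pays $6.54 × 970 = $6343.80
Slot 2: Stratus pays $5.12 × 840 = $4300.80
Slot 3: Sable pays $4.95 × 610 = $3019.50
Slot 4: Quill pays $4.43 × 340 = $1506.20
Total = $15170.30

Total revenue: $15170.30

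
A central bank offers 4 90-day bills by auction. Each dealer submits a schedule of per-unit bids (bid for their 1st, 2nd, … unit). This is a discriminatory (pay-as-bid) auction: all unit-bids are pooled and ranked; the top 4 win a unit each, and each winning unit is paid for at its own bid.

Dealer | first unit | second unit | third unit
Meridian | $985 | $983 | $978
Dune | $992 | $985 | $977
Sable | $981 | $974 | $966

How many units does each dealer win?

Dune 2, Meridian 2

Merging the schedules and taking the best 4: 992 (Dune-1), 985 (Meridian-1), 985 (Dune-2), 983 (Meridian-2)
Next rejected bid: $981 (not a price — pay-as-bid).
Allocation: Dune 2, Meridian 2.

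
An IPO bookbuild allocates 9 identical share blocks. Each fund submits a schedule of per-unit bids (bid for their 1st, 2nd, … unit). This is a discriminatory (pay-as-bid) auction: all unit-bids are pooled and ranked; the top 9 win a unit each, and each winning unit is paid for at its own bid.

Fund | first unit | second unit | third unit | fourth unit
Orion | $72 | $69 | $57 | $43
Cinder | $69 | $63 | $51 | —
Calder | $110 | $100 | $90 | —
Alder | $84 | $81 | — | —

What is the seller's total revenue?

Total revenue: $738

Pooled unit-bids ranked (top 9): 110 (Calder-1), 100 (Calder-2), 90 (Calder-3), 84 (Alder-1), 81 (Alder-2), 72 (Orion-1), 69 (Orion-2), 69 (Cinder-1), 63 (Cinder-2)
Next rejected bid: $57 (not a price — pay-as-bid).
Each winning unit pays its own bid.
Revenue = 110 + 100 + 90 + 84 + 81 + 72 + 69 + 69 + 63 = $738.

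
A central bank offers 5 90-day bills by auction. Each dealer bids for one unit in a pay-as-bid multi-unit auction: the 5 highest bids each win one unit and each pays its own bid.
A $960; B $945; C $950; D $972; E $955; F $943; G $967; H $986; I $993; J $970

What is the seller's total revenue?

Total revenue: $4,888

Sorting: 993 (I), 986 (H), 972 (D), 970 (J), 967 (G), 960 (A), 955 (E), …
The 5 highest are I, H, D, J, G.
Total revenue = 993 + 986 + 972 + 970 + 967 = $4,888.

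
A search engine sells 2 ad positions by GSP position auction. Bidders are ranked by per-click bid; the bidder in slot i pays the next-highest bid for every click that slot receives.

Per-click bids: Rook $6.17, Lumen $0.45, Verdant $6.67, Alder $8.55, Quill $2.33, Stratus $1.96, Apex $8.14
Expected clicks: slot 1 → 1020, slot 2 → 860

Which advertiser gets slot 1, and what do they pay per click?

Per-click bids in order: $8.55 (Alder) > $8.14 (Apex) > $6.67 (Verdant) > …
Slot 1 goes to the first-ranked bidder, Alder, who pays the next bid down: $8.14/click.

Alder; $8.14 per click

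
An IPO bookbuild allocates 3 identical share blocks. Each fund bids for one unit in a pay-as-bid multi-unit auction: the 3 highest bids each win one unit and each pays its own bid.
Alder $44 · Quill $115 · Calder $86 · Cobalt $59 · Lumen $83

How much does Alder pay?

Ordering the bids: 115 (Quill), 86 (Calder), 83 (Lumen), 59 (Cobalt), 44 (Alder)
The 3 highest are Quill, Calder, Lumen.
Alder does not win → $0.

Alder pays $0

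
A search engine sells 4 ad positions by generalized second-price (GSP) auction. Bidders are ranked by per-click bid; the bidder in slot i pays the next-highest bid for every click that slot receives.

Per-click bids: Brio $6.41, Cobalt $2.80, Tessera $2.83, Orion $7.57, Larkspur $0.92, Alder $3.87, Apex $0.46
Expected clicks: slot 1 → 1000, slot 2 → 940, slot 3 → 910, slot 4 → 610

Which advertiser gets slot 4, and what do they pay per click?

Ranked by bid: $7.57 (Orion) > $6.41 (Brio) > $3.87 (Alder) > $2.83 (Tessera) > $2.80 (Cobalt) > …
Slot 4 goes to the fourth-ranked bidder, Tessera, who pays the next bid down: $2.80/click.

Tessera; $2.80 per click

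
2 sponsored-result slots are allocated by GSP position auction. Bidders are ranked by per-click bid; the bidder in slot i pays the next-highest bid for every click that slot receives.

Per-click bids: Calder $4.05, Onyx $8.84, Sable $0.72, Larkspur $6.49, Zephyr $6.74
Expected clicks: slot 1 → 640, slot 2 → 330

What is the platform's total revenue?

Per-click bids in order: $8.84 (Onyx) > $6.74 (Zephyr) > $6.49 (Larkspur) > …
Slot 1: Onyx pays $6.74 × 640 = $4313.60
Slot 2: Zephyr pays $6.49 × 330 = $2141.70
Total = $6455.30

Total revenue: $6455.30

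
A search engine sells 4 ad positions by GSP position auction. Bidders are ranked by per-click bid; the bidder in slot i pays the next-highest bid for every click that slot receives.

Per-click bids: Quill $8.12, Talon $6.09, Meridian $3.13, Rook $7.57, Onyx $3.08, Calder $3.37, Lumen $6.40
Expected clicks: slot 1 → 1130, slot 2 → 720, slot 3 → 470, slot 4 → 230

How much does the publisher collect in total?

Total revenue: $16799.50

Ranked by bid: $8.12 (Quill) > $7.57 (Rook) > $6.40 (Lumen) > $6.09 (Talon) > $3.37 (Calder) > …
Slot 1: Quill pays $7.57 × 1130 = $8554.10
Slot 2: Rook pays $6.40 × 720 = $4608.00
Slot 3: Lumen pays $6.09 × 470 = $2862.30
Slot 4: Talon pays $3.37 × 230 = $775.10
Total = $16799.50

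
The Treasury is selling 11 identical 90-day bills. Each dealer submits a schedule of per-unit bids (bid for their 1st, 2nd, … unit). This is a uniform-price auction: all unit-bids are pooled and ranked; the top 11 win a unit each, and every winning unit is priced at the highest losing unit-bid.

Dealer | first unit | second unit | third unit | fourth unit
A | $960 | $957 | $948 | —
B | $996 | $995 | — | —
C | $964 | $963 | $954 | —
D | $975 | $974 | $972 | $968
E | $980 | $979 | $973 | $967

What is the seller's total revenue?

Total revenue: $10,593

Pooled unit-bids ranked (top 11): 996 (B-1), 995 (B-2), 980 (E-1), 979 (E-2), 975 (D-1), 974 (D-2), 973 (E-3), 972 (D-3), 968 (D-4), 967 (E-4), 964 (C-1)
The (k+1)-th unit-bid is $963.
Allocation: B 2, C 1, D 4, E 4. Every unit priced at $963.
Revenue = 11 × 963 = $10,593.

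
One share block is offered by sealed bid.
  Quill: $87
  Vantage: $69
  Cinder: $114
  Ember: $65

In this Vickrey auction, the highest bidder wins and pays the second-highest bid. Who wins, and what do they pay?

Cinder pays $87

Bids ranked: 114 (Cinder) > 87 (Quill) > 69 (Vantage) > 65 (Ember)
Second-price: Cinder pays Quill's bid of $87.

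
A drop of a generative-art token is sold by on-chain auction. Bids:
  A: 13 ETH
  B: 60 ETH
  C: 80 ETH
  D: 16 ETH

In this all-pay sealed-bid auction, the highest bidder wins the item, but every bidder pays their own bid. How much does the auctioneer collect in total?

Rule: the highest bidder wins the item, but every bidder pays their own bid.
Sorting bids: 80 (C) > 60 (B) > 16 (D) > 13 (A)
Every bidder forfeits their bid regardless of winning.
Revenue = 13 + 60 + 80 + 16 = 169 ETH.

Total revenue: 169 ETH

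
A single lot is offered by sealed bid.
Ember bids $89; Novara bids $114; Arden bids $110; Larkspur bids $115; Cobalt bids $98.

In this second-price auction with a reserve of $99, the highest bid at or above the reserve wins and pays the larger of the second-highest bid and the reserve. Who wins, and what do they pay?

Larkspur pays $114

Second-price auction with a reserve of $99: the highest bid at or above the reserve wins and pays the larger of the second-highest bid and the reserve.
Bids in order: 115 (Larkspur) > 114 (Novara) > 110 (Arden) > 98 (Cobalt) > 89 (Ember)
Highest eligible bid: Larkspur at $115.
max(second-highest $114, reserve $99) = $114; the reserve does not bind.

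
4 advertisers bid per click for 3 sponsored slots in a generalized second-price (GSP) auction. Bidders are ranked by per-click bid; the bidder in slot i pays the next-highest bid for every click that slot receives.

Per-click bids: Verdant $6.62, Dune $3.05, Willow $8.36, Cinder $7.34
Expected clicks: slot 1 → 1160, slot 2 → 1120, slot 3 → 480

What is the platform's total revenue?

Total revenue: $17392.80

Per-click bids in order: $8.36 (Willow) > $7.34 (Cinder) > $6.62 (Verdant) > $3.05 (Dune)
Slot 1: Willow pays $7.34 × 1160 = $8514.40
Slot 2: Cinder pays $6.62 × 1120 = $7414.40
Slot 3: Verdant pays $3.05 × 480 = $1464.00
Total = $17392.80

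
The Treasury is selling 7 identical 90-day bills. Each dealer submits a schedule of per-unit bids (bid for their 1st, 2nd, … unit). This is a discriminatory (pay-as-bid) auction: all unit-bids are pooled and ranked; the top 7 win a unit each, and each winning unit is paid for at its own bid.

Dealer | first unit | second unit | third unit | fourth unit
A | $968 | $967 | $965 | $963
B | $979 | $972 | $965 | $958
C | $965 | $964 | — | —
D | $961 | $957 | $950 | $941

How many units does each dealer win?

A 3, B 3, C 1

All unit-bids, highest first — top 7: 979 (B-1), 972 (B-2), 968 (A-1), 967 (A-2), 965 (A-3), 965 (B-3), 965 (C-1)
Next rejected bid: $964 (not a price — pay-as-bid).
Allocation: A 3, B 3, C 1.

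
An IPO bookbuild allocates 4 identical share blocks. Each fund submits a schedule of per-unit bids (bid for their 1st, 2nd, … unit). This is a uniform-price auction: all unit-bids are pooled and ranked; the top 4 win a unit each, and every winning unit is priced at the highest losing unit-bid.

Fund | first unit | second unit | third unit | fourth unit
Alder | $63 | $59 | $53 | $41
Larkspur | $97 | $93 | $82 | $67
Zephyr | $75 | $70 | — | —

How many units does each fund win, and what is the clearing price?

All unit-bids, highest first — top 4: 97 (Larkspur-1), 93 (Larkspur-2), 82 (Larkspur-3), 75 (Zephyr-1)
First bid not allocated: $70.
Allocation: Larkspur 3, Zephyr 1.

Larkspur 3, Zephyr 1; clearing price $70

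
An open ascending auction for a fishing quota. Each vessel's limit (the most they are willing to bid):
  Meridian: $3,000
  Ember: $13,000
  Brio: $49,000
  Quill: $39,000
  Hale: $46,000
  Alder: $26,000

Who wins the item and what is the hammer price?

Brio wins at $46,000

Limits in order: 49,000 (Brio) > 46,000 (Hale) > 39,000 (Quill) > 26,000 (Alder) > 13,000 (Ember) > 3,000 (Meridian)
Bidding ends when Hale exits at $46,000; Brio takes it.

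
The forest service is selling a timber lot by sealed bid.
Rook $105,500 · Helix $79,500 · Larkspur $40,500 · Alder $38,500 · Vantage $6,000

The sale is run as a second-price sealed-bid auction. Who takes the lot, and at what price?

Rook pays $79,500

Sorting bids: 105,500 (Rook) > 79,500 (Helix) > 40,500 (Larkspur) > 38,500 (Alder) > 6,000 (Vantage)
Rook wins with the highest bid; price is set by the runner-up at $79,500.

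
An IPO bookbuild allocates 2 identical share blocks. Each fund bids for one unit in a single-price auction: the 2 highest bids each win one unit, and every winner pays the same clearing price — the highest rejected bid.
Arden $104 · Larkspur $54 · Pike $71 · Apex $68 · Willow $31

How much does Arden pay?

Arden pays $68

Ordering the bids: 104 (Arden), 71 (Pike), 68 (Apex), 54 (Larkspur), …
The 2 highest are Arden, Pike.
Highest unsuccessful bid: $68 → clearing price.
Arden wins → pays $68.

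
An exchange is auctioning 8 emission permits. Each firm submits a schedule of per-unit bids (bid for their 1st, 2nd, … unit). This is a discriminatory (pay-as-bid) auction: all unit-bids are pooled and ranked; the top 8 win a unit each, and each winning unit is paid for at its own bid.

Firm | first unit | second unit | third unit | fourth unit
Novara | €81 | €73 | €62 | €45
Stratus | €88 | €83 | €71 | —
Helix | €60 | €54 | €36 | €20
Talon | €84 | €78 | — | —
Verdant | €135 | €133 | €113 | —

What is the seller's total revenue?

Merging the schedules and taking the best 8: 135 (Verdant-1), 133 (Verdant-2), 113 (Verdant-3), 88 (Stratus-1), 84 (Talon-1), 83 (Stratus-2), 81 (Novara-1), 78 (Talon-2)
Next rejected bid: €73 (not a price — pay-as-bid).
Each winning unit pays its own bid.
Revenue = 135 + 133 + 113 + 88 + 84 + 83 + 81 + 78 = €795.

Total revenue: €795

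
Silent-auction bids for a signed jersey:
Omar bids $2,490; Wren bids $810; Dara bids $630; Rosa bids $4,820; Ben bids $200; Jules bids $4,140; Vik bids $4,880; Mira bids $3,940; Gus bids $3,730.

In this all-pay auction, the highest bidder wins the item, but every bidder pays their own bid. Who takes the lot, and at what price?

Sorting bids: 4,880 (Vik) > 4,820 (Rosa) > 4,140 (Jules) > 3,940 (Mira) > 3,730 (Gus) > 2,490 (Omar) > …
Vik is highest and takes the item; every bidder forfeits their bid.

Vik pays $4,880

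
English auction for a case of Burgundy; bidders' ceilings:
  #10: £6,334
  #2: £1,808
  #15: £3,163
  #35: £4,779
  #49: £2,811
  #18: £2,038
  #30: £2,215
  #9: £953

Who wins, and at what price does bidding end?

#10 wins at £4,779

Limits in order: 6,334 (#10) > 4,779 (#35) > 3,163 (#15) > 2,811 (#49) > 2,215 (#30) > 2,038 (#18) > …
Bidding ends when #35 exits at £4,779; #10 takes it.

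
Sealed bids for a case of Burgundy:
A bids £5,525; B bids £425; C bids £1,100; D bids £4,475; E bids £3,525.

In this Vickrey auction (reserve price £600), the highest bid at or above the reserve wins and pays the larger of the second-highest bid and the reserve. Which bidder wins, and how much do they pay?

A pays £4,475

Sorting bids: 5,525 (A) > 4,475 (D) > 3,525 (E) > 1,100 (C) > 425 (B)
Highest eligible bid: A at £5,525.
Second-highest bid £4,475 exceeds the reserve £600 → payment £4,475.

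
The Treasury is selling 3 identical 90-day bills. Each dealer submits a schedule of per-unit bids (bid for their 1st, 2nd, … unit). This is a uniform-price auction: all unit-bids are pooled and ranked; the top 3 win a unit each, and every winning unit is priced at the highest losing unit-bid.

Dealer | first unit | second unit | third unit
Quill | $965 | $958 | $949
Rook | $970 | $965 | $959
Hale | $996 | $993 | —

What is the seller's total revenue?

Total revenue: $2,895

All unit-bids, highest first — top 3: 996 (Hale-1), 993 (Hale-2), 970 (Rook-1)
Highest rejected unit-bid = $965.
Allocation: Hale 2, Rook 1. Every unit priced at $965.
Revenue = 3 × 965 = $2,895.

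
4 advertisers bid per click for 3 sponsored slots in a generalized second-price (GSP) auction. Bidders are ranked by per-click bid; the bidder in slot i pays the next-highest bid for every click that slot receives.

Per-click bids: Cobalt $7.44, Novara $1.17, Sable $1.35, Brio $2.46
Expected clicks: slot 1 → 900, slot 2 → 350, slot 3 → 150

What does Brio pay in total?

Ranked by bid: $7.44 (Cobalt) > $2.46 (Brio) > $1.35 (Sable) > $1.17 (Novara)
Brio holds slot 2 → pays next bid $1.35 × 350 clicks = $472.50.

Brio pays $472.50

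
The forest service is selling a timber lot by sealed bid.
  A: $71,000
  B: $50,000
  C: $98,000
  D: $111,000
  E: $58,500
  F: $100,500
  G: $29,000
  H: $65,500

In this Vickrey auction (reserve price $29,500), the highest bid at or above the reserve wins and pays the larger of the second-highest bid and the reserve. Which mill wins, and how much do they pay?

Vickrey auction (reserve price $29,500): the highest bid at or above the reserve wins and pays the larger of the second-highest bid and the reserve.
Bids in order: 111,000 (D) > 100,500 (F) > 98,000 (C) > 71,000 (A) > 65,500 (H) > 58,500 (E) > …
Highest eligible bid: D at $111,000.
Second-highest bid $100,500 exceeds the reserve $29,500 → payment $100,500.

D pays $100,500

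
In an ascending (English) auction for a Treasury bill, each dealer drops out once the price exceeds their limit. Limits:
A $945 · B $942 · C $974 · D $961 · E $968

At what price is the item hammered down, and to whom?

C wins at $968

Sorting limits: 974 (C) > 968 (E) > 961 (D) > 945 (A) > 942 (B)
Bidding ends when E exits at $968; C takes it.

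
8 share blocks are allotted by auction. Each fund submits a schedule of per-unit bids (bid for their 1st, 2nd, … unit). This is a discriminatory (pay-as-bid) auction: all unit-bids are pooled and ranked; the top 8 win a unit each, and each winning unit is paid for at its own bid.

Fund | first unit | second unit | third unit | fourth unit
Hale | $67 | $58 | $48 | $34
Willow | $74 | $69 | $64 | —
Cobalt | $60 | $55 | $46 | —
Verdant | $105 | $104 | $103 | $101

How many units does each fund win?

Pooled unit-bids ranked (top 8): 105 (Verdant-1), 104 (Verdant-2), 103 (Verdant-3), 101 (Verdant-4), 74 (Willow-1), 69 (Willow-2), 67 (Hale-1), 64 (Willow-3)
Next rejected bid: $60 (not a price — pay-as-bid).
Allocation: Hale 1, Verdant 4, Willow 3.

Hale 1, Verdant 4, Willow 3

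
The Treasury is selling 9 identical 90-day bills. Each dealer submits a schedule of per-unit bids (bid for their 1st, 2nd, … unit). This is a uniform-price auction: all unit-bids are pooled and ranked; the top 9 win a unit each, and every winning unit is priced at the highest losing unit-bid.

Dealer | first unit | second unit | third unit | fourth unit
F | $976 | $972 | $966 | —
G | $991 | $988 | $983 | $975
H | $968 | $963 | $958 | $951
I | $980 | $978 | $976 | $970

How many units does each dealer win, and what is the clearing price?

All unit-bids, highest first — top 9: 991 (G-1), 988 (G-2), 983 (G-3), 980 (I-1), 978 (I-2), 976 (F-1), 976 (I-3), 975 (G-4), 972 (F-2)
The (k+1)-th unit-bid is $970.
Allocation: F 2, G 4, I 3.

F 2, G 4, I 3; clearing price $970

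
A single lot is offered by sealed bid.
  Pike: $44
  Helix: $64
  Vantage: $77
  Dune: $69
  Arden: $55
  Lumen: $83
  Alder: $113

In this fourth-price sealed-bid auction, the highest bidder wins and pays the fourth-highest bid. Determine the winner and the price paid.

Fourth-price sealed-bid auction: the highest bidder wins and pays the fourth-highest bid.
Sorting bids: 113 (Alder) > 83 (Lumen) > 77 (Vantage) > 69 (Dune) > 64 (Helix) > 55 (Arden) > …
Alder is highest; pays the fourth-highest bid, $69.

Alder pays $69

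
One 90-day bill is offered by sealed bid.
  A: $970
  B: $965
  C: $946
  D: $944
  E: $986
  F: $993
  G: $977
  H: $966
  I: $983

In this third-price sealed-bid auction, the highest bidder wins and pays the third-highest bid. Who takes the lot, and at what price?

Third-price sealed-bid auction: the highest bidder wins and pays the third-highest bid.
Bids ranked: 993 (F) > 986 (E) > 983 (I) > 977 (G) > 970 (A) > 966 (H) > …
F wins; payment is bid #3 in the ranking = $983.

F pays $983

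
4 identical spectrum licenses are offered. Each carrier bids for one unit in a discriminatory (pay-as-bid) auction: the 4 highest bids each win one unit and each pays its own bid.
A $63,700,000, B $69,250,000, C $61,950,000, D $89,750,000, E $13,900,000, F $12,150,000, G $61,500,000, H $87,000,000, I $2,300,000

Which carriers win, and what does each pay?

D $89,750,000, H $87,000,000, B $69,250,000, A $63,700,000

Sorting: 89,750,000 (D), 87,000,000 (H), 69,250,000 (B), 63,700,000 (A), 61,950,000 (C), 61,500,000 (G), …
Winners (4 units): D, H, B, A.
Each winner pays its own bid: D $89,750,000, H $87,000,000, B $69,250,000, A $63,700,000.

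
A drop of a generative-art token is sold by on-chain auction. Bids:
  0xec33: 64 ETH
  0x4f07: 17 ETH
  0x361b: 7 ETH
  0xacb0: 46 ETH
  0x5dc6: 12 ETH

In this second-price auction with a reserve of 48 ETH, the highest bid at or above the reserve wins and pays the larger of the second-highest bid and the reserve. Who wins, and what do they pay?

0xec33 pays 48 ETH

Bids ranked: 64 (0xec33) > 46 (0xacb0) > 17 (0x4f07) > 12 (0x5dc6) > 7 (0x361b)
Highest eligible bid: 0xec33 at 64 ETH.
max(second-highest 46 ETH, reserve 48 ETH) = 48 ETH.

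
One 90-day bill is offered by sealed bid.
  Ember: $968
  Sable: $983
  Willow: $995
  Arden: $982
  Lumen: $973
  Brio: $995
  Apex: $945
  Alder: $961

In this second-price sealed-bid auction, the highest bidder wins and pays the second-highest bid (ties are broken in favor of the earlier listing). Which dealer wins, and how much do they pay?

Rule: the highest bidder wins and pays the second-highest bid.
Bids ranked: 995 (Willow) > 995 (Brio) > 983 (Sable) > 982 (Arden) > 973 (Lumen) > 968 (Ember) > …
Willow and Brio tie at $995; tie-break gives it to Willow.
Second-price: Willow pays Brio's bid of $995.

Willow pays $995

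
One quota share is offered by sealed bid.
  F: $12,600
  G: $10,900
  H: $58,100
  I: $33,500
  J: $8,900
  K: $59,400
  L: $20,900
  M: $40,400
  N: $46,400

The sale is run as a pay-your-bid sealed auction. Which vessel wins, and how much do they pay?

K pays $59,400

Rule: the highest bidder wins and pays their own bid.
Bids ranked: 59,400 (K) > 58,100 (H) > 46,400 (N) > 40,400 (M) > 33,500 (I) > 20,900 (L) > …
First-price: K pays what they bid, $59,400.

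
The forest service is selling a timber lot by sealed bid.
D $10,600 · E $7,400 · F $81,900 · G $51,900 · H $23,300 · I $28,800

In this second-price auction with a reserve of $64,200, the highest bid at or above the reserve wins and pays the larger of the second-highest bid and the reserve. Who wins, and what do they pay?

F pays $64,200

Rule: the highest bid at or above the reserve wins and pays the larger of the second-highest bid and the reserve.
Sorting bids: 81,900 (F) > 51,900 (G) > 28,800 (I) > 23,300 (H) > 10,600 (D) > 7,400 (E)
Highest eligible bid: F at $81,900.
max(second-highest $51,900, reserve $64,200) = $64,200.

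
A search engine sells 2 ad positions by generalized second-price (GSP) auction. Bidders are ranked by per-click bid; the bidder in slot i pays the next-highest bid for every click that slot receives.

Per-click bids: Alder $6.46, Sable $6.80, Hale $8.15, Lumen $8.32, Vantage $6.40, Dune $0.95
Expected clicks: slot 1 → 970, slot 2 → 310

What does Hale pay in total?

Per-click bids in order: $8.32 (Lumen) > $8.15 (Hale) > $6.80 (Sable) > …
Hale holds slot 2 → pays next bid $6.80 × 310 clicks = $2108.00.

Hale pays $2108.00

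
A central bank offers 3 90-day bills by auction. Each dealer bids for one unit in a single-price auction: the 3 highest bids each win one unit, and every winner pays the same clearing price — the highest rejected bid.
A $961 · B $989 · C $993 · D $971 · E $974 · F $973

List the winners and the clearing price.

C, B, E; each pays $973

Ordering the bids: 993 (C), 989 (B), 974 (E), 973 (F), 971 (D), …
The 3 highest are C, B, E.
Highest unsuccessful bid: $973 → clearing price.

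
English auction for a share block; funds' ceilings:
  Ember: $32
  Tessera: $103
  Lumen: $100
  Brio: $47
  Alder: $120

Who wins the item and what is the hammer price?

Sorting limits: 120 (Alder) > 103 (Tessera) > 100 (Lumen) > 47 (Brio) > 32 (Ember)
Tessera is the last rival to drop out, at $103; Alder remains and wins at that price.

Alder wins at $103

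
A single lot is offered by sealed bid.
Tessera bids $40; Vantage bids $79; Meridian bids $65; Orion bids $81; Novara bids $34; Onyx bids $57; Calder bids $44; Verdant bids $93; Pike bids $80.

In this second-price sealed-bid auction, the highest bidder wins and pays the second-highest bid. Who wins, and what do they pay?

Bids ranked: 93 (Verdant) > 81 (Orion) > 80 (Pike) > 79 (Vantage) > 65 (Meridian) > 57 (Onyx) > …
Verdant is highest; pays the second-highest bid, $81.

Verdant pays $81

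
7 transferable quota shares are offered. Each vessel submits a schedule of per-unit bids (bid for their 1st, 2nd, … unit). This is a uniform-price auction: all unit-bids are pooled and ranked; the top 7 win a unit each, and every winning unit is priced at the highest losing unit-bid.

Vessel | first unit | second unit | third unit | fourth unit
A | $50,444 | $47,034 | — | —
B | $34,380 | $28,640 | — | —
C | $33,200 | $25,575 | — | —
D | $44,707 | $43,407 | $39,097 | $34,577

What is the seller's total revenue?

Total revenue: $232,400

Pooled unit-bids ranked (top 7): 50,444 (A-1), 47,034 (A-2), 44,707 (D-1), 43,407 (D-2), 39,097 (D-3), 34,577 (D-4), 34,380 (B-1)
First bid not allocated: $33,200.
Allocation: A 2, B 1, D 4. Every unit priced at $33,200.
Revenue = 7 × 33,200 = $232,400.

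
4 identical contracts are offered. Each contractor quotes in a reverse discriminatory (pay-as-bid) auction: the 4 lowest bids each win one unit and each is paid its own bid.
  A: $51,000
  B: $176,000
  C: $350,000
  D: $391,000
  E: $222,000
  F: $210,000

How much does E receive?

E is paid $222,000

Ordering the bids: 51,000 (A), 176,000 (B), 210,000 (F), 222,000 (E), 350,000 (C), 391,000 (D)
The 4 lowest are A, B, F, E.
E wins → own bid $222,000.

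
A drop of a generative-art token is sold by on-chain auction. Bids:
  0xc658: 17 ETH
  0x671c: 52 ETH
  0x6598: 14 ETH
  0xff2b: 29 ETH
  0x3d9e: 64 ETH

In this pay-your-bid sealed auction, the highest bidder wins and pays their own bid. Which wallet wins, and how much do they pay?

0x3d9e pays 64 ETH

Rule: the highest bidder wins and pays their own bid.
Sorting bids: 64 (0x3d9e) > 52 (0x671c) > 29 (0xff2b) > 17 (0xc658) > 14 (0x6598)
0x3d9e has the highest bid and pays exactly that: 64 ETH.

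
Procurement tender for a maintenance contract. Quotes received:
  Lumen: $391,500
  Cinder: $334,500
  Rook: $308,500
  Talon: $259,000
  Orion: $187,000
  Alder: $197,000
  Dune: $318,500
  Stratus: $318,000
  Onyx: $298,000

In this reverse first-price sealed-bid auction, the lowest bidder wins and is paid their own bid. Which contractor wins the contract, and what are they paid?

Orion is paid $187,000

Bids ranked: 187,000 (Orion) < 197,000 (Alder) < 259,000 (Talon) < 298,000 (Onyx) < 308,500 (Rook) < 318,000 (Stratus) < …
First-price: Orion is paid what they bid, $187,000.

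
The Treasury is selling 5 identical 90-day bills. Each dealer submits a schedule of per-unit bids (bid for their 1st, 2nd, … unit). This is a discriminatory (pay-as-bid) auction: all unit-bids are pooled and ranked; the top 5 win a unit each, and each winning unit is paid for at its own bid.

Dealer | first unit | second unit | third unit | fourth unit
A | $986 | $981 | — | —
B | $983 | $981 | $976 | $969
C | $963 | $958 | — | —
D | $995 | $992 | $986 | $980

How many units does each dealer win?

A 1, B 1, D 3

Pooled unit-bids ranked (top 5): 995 (D-1), 992 (D-2), 986 (A-1), 986 (D-3), 983 (B-1)
Next rejected bid: $981 (not a price — pay-as-bid).
Allocation: A 1, B 1, D 3.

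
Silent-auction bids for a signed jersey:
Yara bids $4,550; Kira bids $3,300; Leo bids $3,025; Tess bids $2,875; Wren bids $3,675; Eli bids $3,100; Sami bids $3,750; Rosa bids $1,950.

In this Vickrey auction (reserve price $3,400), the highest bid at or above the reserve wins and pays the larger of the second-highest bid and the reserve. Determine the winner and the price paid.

Bids in order: 4,550 (Yara) > 3,750 (Sami) > 3,675 (Wren) > 3,300 (Kira) > 3,100 (Eli) > 3,025 (Leo) > …
Highest eligible bid: Yara at $4,550.
Second-highest bid $3,750 exceeds the reserve $3,400 → payment $3,750.

Yara pays $3,750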